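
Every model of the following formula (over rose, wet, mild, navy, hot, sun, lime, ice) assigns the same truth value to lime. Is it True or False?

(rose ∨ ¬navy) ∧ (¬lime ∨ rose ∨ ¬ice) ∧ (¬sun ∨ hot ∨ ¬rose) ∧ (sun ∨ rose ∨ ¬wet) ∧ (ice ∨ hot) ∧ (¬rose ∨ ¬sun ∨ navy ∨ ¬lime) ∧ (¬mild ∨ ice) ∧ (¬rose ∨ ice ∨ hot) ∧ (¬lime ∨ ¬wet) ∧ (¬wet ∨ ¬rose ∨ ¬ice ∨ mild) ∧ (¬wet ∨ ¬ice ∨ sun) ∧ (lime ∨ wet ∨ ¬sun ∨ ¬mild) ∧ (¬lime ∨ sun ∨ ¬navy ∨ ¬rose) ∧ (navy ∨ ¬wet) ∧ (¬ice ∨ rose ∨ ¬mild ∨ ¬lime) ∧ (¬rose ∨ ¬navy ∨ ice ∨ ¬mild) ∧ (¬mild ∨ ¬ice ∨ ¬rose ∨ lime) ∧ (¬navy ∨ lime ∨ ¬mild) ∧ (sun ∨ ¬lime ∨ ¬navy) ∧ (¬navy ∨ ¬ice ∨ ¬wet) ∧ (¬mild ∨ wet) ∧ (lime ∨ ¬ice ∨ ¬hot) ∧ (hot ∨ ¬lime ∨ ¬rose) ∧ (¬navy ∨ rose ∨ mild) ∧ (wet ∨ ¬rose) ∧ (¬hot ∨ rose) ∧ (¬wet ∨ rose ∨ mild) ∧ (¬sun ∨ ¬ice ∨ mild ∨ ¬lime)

Suppose lime = True.
Unit clause (¬wet) forces wet = False.
Unit clause (¬mild) forces mild = False.
Unit clause (¬rose) forces rose = False.
Unit clause (¬navy) forces navy = False.
Unit clause (¬ice) forces ice = False.
Unit clause (hot) forces hot = True.
Now (¬hot) is unsatisfied and unit — conflict.
So every satisfying assignment has lime = False.

False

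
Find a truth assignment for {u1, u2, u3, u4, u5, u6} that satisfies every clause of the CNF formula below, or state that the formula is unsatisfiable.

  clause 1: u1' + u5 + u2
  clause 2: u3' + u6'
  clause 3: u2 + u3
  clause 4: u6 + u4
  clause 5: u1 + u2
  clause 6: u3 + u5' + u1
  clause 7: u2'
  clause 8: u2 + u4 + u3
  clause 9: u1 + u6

u1: 1; u2: 0; u3: 1; u4: 1; u5: 1; u6: 0

The clause (u2') is unit, so u2 = 0.
The clause (u3) is unit, so u3 = 1.
The clause (u6') is unit, so u6 = 0.
The clause (u4) is unit, so u4 = 1.
The clause (u1) is unit, so u1 = 1.
The clause (u5) is unit, so u5 = 1.
Every clause now holds.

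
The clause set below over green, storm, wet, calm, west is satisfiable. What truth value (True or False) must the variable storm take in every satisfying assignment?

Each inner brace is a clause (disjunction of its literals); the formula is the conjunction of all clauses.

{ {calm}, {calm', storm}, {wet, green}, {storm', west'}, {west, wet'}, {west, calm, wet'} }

Suppose storm = 0.
(calm) alone gives calm = 1.
Now (calm') is unsatisfied and unit — conflict.
So every satisfying assignment has storm = True.

True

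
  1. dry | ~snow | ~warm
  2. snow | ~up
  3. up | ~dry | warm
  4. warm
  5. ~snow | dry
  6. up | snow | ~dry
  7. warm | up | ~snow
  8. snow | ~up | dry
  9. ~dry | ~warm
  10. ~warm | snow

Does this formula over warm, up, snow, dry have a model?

The clause (warm) is unit, so warm = 1.
The clause (~dry) is unit, so dry = 0.
The clause (~snow) is unit, so snow = 0.
But (snow) is also a unit clause — contradiction.
No assignment satisfies every clause.

Unsatisfiable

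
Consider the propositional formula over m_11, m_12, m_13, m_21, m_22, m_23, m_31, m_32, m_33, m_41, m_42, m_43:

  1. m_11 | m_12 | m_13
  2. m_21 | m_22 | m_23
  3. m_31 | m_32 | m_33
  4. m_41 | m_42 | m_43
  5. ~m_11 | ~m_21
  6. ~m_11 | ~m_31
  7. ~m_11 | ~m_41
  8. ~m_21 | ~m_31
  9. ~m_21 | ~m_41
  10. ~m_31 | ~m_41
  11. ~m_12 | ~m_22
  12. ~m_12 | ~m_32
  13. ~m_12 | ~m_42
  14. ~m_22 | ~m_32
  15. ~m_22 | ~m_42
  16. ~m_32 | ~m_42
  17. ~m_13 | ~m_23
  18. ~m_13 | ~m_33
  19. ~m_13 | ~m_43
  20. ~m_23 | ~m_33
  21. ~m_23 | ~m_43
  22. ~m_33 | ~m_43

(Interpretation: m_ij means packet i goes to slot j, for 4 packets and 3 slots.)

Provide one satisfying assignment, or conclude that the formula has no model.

Suppose m_11 = 0.
Suppose m_12 = 1.
The clause (~m_22) is unit, so m_22 = 0.
The clause (~m_32) is unit, so m_32 = 0.
The clause (~m_42) is unit, so m_42 = 0.
Suppose m_21 = 1.
The clause (~m_31) is unit, so m_31 = 0.
The clause (m_33) is unit, so m_33 = 1.
The clause (~m_41) is unit, so m_41 = 0.
The clause (m_43) is unit, so m_43 = 1.
But (~m_43) is also a unit clause — contradiction.
Backtrack on m_21: now try m_21 = 0.
The clause (m_23) is unit, so m_23 = 1.
The clause (~m_13) is unit, so m_13 = 0.
The clause (~m_33) is unit, so m_33 = 0.
The clause (m_31) is unit, so m_31 = 1.
The clause (~m_41) is unit, so m_41 = 0.
The clause (m_43) is unit, so m_43 = 1.
But (~m_43) is also a unit clause — contradiction.
Neither m_21 = 1 nor m_21 = 0 works.
Backtrack on m_12: now try m_12 = 0.
The clause (m_13) is unit, so m_13 = 1.
The clause (~m_23) is unit, so m_23 = 0.
The clause (~m_33) is unit, so m_33 = 0.
The clause (~m_43) is unit, so m_43 = 0.
Suppose m_21 = 1.
The clause (~m_31) is unit, so m_31 = 0.
The clause (m_32) is unit, so m_32 = 1.
The clause (~m_41) is unit, so m_41 = 0.
The clause (m_42) is unit, so m_42 = 1.
But (~m_42) is also a unit clause — contradiction.
Backtrack on m_21: now try m_21 = 0.
The clause (m_22) is unit, so m_22 = 1.
The clause (~m_32) is unit, so m_32 = 0.
The clause (m_31) is unit, so m_31 = 1.
The clause (~m_41) is unit, so m_41 = 0.
The clause (m_42) is unit, so m_42 = 1.
But (~m_42) is also a unit clause — contradiction.
Neither m_21 = 1 nor m_21 = 0 works.
Neither m_12 = 1 nor m_12 = 0 works.
Backtrack on m_11: now try m_11 = 1.
The clause (~m_21) is unit, so m_21 = 0.
The clause (~m_31) is unit, so m_31 = 0.
The clause (~m_41) is unit, so m_41 = 0.
Suppose m_22 = 1.
The clause (~m_12) is unit, so m_12 = 0.
The clause (~m_32) is unit, so m_32 = 0.
The clause (m_33) is unit, so m_33 = 1.
The clause (~m_42) is unit, so m_42 = 0.
The clause (m_43) is unit, so m_43 = 1.
But (~m_43) is also a unit clause — contradiction.
Backtrack on m_22: now try m_22 = 0.
The clause (m_23) is unit, so m_23 = 1.
The clause (~m_13) is unit, so m_13 = 0.
The clause (~m_33) is unit, so m_33 = 0.
The clause (m_32) is unit, so m_32 = 1.
The clause (~m_12) is unit, so m_12 = 0.
The clause (~m_42) is unit, so m_42 = 0.
The clause (m_43) is unit, so m_43 = 1.
But (~m_43) is also a unit clause — contradiction.
Neither m_22 = 1 nor m_22 = 0 works.
Neither m_11 = 1 nor m_11 = 0 works.

UNSATISFIABLE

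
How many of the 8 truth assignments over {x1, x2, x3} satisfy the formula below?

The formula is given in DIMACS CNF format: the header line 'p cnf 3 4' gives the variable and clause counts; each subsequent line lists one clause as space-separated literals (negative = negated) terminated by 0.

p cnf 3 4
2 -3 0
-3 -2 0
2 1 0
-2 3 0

1

There are 2^3 = 8 truth assignments over (x1, x2, x3).
Split on x1. With x1 = True, the clauses containing x1 are satisfied and ¬x1 drops from the rest; 1 of the 2^2 = 4 assignments to the other variables satisfy what remains.
With x1 = False, by the same count on the reduced clause set, 0 assignments work.
Total: 1 + 0 = 1.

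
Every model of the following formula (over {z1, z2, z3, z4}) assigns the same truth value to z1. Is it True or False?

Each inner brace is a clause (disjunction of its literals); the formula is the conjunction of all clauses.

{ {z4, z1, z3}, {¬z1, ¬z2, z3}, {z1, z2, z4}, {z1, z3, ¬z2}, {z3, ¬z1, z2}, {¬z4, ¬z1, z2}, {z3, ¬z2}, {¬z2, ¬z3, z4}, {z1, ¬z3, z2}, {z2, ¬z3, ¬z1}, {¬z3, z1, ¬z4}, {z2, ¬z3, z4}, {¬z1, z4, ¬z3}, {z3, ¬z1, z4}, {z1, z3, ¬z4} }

Suppose z1 = False.
Try z4 = True.
The clause (¬z3) is unit, so z3 = False.
But (z3) is also a unit clause — contradiction.
So z4 must be the other value — set z4 = False.
The clause (z3) is unit, so z3 = True.
The clause (z2) is unit, so z2 = True.
But (¬z2) is also a unit clause — contradiction.
Neither z4 = True nor z4 = False works.
So every satisfying assignment has z1 = True.

True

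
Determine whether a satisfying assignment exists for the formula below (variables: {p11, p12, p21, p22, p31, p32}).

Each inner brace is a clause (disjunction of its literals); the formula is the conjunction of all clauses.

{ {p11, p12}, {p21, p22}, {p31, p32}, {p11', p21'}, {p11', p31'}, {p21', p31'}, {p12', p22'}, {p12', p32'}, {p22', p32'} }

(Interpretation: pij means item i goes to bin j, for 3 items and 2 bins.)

No

Suppose p11 = 1.
(p21') alone gives p21 = 0.
(p22) alone gives p22 = 1.
(p31') alone gives p31 = 0.
(p32) alone gives p32 = 1.
Now (p32') is unsatisfied and unit — conflict.
Backtrack on p11: now try p11 = 0.
(p12) alone gives p12 = 1.
(p22') alone gives p22 = 0.
(p21) alone gives p21 = 1.
(p31') alone gives p31 = 0.
(p32) alone gives p32 = 1.
Now (p32') is unsatisfied and unit — conflict.
Both values of p11 lead to a conflict.
No assignment satisfies every clause.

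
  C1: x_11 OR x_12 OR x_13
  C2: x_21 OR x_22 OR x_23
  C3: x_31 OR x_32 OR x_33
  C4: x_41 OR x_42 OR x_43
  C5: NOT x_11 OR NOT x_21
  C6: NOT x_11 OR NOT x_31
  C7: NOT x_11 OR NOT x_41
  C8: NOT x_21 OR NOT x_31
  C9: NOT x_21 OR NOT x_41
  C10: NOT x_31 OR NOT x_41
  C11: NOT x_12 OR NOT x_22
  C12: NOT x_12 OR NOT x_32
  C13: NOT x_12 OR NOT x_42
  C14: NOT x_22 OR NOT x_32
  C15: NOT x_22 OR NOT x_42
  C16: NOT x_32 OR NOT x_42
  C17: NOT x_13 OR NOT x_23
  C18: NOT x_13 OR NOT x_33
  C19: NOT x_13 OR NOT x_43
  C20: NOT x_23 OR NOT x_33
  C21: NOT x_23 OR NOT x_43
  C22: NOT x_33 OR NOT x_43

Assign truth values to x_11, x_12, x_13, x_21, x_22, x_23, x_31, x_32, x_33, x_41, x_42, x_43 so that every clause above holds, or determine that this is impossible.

UNSATISFIABLE

Try x_11 = false.
Try x_12 = true.
From the singleton clause (NOT x_22), x_22 = false.
From the singleton clause (NOT x_32), x_32 = false.
From the singleton clause (NOT x_42), x_42 = false.
Try x_21 = true.
From the singleton clause (NOT x_31), x_31 = false.
From the singleton clause (x_33), x_33 = true.
From the singleton clause (NOT x_41), x_41 = false.
From the singleton clause (x_43), x_43 = true.
That conflicts with the unit clause (NOT x_43).
Undo x_21 and try x_21 = false.
From the singleton clause (x_23), x_23 = true.
From the singleton clause (NOT x_13), x_13 = false.
From the singleton clause (NOT x_33), x_33 = false.
From the singleton clause (x_31), x_31 = true.
From the singleton clause (NOT x_41), x_41 = false.
From the singleton clause (x_43), x_43 = true.
That conflicts with the unit clause (NOT x_43).
Neither x_21 = true nor x_21 = false works.
Undo x_12 and try x_12 = false.
From the singleton clause (x_13), x_13 = true.
From the singleton clause (NOT x_23), x_23 = false.
From the singleton clause (NOT x_33), x_33 = false.
From the singleton clause (NOT x_43), x_43 = false.
Try x_21 = true.
From the singleton clause (NOT x_31), x_31 = false.
From the singleton clause (x_32), x_32 = true.
From the singleton clause (NOT x_41), x_41 = false.
From the singleton clause (x_42), x_42 = true.
That conflicts with the unit clause (NOT x_42).
Undo x_21 and try x_21 = false.
From the singleton clause (x_22), x_22 = true.
From the singleton clause (NOT x_32), x_32 = false.
From the singleton clause (x_31), x_31 = true.
From the singleton clause (NOT x_41), x_41 = false.
From the singleton clause (x_42), x_42 = true.
That conflicts with the unit clause (NOT x_42).
Neither x_21 = true nor x_21 = false works.
Neither x_12 = true nor x_12 = false works.
Undo x_11 and try x_11 = true.
From the singleton clause (NOT x_21), x_21 = false.
From the singleton clause (NOT x_31), x_31 = false.
From the singleton clause (NOT x_41), x_41 = false.
Try x_22 = true.
From the singleton clause (NOT x_12), x_12 = false.
From the singleton clause (NOT x_32), x_32 = false.
From the singleton clause (x_33), x_33 = true.
From the singleton clause (NOT x_42), x_42 = false.
From the singleton clause (x_43), x_43 = true.
That conflicts with the unit clause (NOT x_43).
Undo x_22 and try x_22 = false.
From the singleton clause (x_23), x_23 = true.
From the singleton clause (NOT x_13), x_13 = false.
From the singleton clause (NOT x_33), x_33 = false.
From the singleton clause (x_32), x_32 = true.
From the singleton clause (NOT x_12), x_12 = false.
From the singleton clause (NOT x_42), x_42 = false.
From the singleton clause (x_43), x_43 = true.
That conflicts with the unit clause (NOT x_43).
Neither x_22 = true nor x_22 = false works.
Neither x_11 = true nor x_11 = false works.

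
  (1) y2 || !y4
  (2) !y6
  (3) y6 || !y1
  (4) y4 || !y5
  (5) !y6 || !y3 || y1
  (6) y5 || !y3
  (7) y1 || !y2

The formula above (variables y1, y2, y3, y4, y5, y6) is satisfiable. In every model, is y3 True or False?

Suppose y3 = true.
(!y6) alone gives y6 = false.
(!y1) alone gives y1 = false.
(y5) alone gives y5 = true.
(y4) alone gives y4 = true.
(y2) alone gives y2 = true.
But (!y2) is also a unit clause — contradiction.
So every satisfying assignment has y3 = False.

False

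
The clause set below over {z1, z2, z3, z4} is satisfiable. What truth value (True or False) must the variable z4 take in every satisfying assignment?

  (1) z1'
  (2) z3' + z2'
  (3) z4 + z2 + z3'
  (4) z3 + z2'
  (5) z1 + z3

True

Suppose z4 = 0.
From the singleton clause (z1'), z1 = 0.
From the singleton clause (z3), z3 = 1.
From the singleton clause (z2'), z2 = 0.
But (z2) is also a unit clause — contradiction.
So every satisfying assignment has z4 = True.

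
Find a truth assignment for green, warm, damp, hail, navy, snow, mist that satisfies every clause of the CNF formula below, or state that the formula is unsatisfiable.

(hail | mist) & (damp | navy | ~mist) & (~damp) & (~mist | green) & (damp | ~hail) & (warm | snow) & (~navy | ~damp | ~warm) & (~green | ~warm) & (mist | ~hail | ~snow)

From the singleton clause (~damp), damp = 0.
From the singleton clause (~hail), hail = 0.
From the singleton clause (mist), mist = 1.
From the singleton clause (navy), navy = 1.
From the singleton clause (green), green = 1.
From the singleton clause (~warm), warm = 0.
From the singleton clause (snow), snow = 1.
All clauses are satisfied.

green=1,  warm=0,  damp=0,  hail=0,  navy=1,  snow=1,  mist=1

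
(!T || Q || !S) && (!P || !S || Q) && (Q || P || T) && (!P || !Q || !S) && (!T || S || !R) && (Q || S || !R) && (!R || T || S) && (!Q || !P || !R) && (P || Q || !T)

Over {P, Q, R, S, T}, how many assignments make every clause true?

There are 2^5 = 32 truth assignments over (P, Q, R, S, T).
Split on P. With P = true, the clauses containing P are satisfied and !P drops from the rest; 4 of the 2^4 = 16 assignments to the other variables satisfy what remains.
With P = false, by the same count on the reduced clause set, 6 assignments work.
(One model: P=F, Q=T, R=F, S=F, T=F.)
Total: 4 + 6 = 10.

10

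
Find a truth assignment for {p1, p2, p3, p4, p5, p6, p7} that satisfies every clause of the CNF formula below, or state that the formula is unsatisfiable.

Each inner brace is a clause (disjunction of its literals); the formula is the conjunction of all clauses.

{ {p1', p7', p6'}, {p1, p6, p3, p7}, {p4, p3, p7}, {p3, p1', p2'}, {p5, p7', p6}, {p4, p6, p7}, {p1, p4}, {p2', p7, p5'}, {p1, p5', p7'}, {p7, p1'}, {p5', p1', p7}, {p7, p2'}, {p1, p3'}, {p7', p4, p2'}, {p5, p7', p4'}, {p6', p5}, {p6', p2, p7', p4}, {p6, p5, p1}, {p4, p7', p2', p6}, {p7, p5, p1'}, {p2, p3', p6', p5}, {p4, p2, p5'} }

p1: 1,  p2: 1,  p3: 1,  p4: 1,  p5: 1,  p6: 0,  p7: 1

Branch on p1: set p1 = 1.
(p7) alone gives p7 = 1.
(p6') alone gives p6 = 0.
(p5) alone gives p5 = 1.
Branch on p3: set p3 = 1.
Branch on p4: set p4 = 1.
No clause remains; p2 is free.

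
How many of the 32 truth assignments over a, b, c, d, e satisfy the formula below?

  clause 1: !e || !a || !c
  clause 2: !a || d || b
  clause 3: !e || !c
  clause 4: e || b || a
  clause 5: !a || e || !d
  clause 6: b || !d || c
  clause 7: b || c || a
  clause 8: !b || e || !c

There are 2^5 = 32 truth assignments over (a, b, c, d, e).
Split on e. With e = true, the clauses containing e are satisfied and !e drops from the rest; 4 of the 2^4 = 16 assignments to the other variables satisfy what remains.
With e = false, by the same count on the reduced clause set, 3 assignments work.
(One model: a=F, b=T, c=F, d=F, e=F.)
Total: 4 + 3 = 7.

7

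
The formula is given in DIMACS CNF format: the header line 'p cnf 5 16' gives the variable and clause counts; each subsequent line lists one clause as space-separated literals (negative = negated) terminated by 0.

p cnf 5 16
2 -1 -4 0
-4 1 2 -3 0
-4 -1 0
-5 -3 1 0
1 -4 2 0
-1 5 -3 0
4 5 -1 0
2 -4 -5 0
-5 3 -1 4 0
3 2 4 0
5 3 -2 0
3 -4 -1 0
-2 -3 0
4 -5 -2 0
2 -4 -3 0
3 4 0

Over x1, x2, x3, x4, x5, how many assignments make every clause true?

There are 2^5 = 32 truth assignments over (x1, x2, x3, x4, x5).
Split on x3. With x3 = True, the clauses containing x3 are satisfied and ¬x3 drops from the rest; 2 of the 2^4 = 16 assignments to the other variables satisfy what remains.
With x3 = False, by the same count on the reduced clause set, 1 assignment works.
(One model: x1=F, x2=F, x3=T, x4=F, x5=F.)
Total: 2 + 1 = 3.

3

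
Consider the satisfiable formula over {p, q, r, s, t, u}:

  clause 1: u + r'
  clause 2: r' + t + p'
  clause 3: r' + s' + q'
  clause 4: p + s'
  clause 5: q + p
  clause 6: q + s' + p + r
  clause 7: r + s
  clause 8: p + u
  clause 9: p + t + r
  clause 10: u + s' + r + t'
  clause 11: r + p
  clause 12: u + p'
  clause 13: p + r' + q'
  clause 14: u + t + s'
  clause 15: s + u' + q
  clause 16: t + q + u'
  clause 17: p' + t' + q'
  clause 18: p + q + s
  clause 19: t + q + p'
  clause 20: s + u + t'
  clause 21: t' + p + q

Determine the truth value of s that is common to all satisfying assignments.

True

Suppose s = 0.
From the singleton clause (r), r = 1.
From the singleton clause (u), u = 1.
From the singleton clause (q), q = 1.
From the singleton clause (p), p = 1.
From the singleton clause (t), t = 1.
But (t') is also a unit clause — contradiction.
So every satisfying assignment has s = True.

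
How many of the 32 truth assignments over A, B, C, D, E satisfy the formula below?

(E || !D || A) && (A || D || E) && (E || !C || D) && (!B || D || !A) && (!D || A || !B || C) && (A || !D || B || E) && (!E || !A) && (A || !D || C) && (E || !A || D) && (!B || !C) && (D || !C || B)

There are 2^5 = 32 truth assignments over (A, B, C, D, E).
Split on C. With C = true, the clauses containing C are satisfied and !C drops from the rest; 2 of the 2^4 = 16 assignments to the other variables satisfy what remains.
With C = false, by the same count on the reduced clause set, 4 assignments work.
Total: 2 + 4 = 6.

6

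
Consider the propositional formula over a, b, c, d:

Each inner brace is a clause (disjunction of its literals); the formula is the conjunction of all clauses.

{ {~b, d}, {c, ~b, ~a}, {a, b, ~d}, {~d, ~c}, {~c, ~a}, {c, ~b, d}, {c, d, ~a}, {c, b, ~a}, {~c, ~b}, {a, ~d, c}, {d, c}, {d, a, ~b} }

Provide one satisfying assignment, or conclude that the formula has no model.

a=0; b=0; c=1; d=0

Suppose b = 0.
Suppose a = 0.
(~d) alone gives d = 0.
(c) alone gives c = 1.
Every clause now holds.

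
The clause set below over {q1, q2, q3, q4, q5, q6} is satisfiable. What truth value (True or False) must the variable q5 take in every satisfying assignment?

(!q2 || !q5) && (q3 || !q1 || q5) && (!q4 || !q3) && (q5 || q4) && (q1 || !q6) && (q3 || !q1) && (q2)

False

Suppose q5 = true.
From the singleton clause (!q2), q2 = false.
But (q2) is also a unit clause — contradiction.
So every satisfying assignment has q5 = False.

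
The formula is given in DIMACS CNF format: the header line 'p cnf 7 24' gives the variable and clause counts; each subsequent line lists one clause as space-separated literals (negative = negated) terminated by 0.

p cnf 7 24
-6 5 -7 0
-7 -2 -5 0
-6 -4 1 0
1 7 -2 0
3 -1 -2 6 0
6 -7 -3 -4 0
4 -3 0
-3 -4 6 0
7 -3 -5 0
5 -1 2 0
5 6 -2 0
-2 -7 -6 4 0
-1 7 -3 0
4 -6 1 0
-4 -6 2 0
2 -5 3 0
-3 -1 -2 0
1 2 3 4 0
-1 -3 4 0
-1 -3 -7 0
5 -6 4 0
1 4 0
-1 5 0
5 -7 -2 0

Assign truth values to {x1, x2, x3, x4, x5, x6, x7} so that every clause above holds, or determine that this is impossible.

x1=False,  x2=False,  x3=False,  x4=True,  x5=False,  x6=False,  x7=False

Try x4 = True.
Try x6 = False.
From the singleton clause (¬x3), x3 = False.
Try x1 = False.
Try x7 = False.
From the singleton clause (¬x2), x2 = False.
From the singleton clause (¬x5), x5 = False.
Every clause now holds.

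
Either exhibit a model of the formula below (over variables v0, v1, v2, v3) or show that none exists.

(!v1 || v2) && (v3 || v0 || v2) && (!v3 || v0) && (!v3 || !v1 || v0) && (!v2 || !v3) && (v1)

Unit clause (v1) forces v1 = true.
Unit clause (v2) forces v2 = true.
Unit clause (!v3) forces v3 = false.
No clause remains; v0 is free.

v0 ↦ true, v1 ↦ true, v2 ↦ true, v3 ↦ false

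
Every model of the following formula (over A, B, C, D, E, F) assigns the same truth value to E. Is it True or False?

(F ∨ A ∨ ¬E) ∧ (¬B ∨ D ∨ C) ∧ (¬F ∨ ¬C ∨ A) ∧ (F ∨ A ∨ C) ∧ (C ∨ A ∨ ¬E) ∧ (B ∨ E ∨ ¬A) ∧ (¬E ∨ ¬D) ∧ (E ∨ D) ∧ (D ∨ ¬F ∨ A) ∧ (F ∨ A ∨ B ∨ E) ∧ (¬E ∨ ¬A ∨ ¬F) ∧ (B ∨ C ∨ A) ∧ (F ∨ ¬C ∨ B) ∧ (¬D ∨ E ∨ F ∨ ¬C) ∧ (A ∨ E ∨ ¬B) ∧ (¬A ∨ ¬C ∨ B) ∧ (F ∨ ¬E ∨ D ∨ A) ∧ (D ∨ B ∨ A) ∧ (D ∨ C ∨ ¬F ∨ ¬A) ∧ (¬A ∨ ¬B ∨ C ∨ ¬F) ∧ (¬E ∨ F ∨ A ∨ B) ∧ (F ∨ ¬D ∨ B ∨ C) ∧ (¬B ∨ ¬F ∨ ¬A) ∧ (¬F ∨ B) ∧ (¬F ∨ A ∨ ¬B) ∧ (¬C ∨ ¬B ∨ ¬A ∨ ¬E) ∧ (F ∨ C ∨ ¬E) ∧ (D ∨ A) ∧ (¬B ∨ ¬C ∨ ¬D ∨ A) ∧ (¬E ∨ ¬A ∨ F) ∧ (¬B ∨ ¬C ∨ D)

Suppose E = True.
(¬D) alone gives D = False.
(A) alone gives A = True.
(¬F) alone gives F = False.
But (F) is also a unit clause — contradiction.
So every satisfying assignment has E = False.

False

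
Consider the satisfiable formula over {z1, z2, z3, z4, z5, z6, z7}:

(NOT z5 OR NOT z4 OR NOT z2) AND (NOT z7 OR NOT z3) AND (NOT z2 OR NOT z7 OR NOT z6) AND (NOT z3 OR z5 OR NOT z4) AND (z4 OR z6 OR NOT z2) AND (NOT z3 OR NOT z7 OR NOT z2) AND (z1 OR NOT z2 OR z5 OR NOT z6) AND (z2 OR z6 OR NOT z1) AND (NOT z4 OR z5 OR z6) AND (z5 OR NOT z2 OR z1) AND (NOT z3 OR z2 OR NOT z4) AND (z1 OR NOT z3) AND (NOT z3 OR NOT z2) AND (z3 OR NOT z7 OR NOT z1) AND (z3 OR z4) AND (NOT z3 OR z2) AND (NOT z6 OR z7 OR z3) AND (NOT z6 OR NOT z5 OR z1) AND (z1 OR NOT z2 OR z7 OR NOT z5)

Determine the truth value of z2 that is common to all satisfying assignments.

False

Suppose z2 = true.
Unit clause (NOT z3) forces z3 = false.
Unit clause (z4) forces z4 = true.
Unit clause (NOT z5) forces z5 = false.
Unit clause (z6) forces z6 = true.
Unit clause (NOT z7) forces z7 = false.
That conflicts with the unit clause (z7).
So every satisfying assignment has z2 = False.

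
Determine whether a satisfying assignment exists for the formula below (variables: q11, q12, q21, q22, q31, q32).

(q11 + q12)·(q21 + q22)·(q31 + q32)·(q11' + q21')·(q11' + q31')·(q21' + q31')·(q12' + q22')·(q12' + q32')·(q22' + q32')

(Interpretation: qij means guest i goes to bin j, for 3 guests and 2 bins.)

Try q11 = 1.
(q21') alone gives q21 = 0.
(q22) alone gives q22 = 1.
(q31') alone gives q31 = 0.
(q32) alone gives q32 = 1.
That conflicts with the unit clause (q32').
Undo q11 and try q11 = 0.
(q12) alone gives q12 = 1.
(q22') alone gives q22 = 0.
(q21) alone gives q21 = 1.
(q31') alone gives q31 = 0.
(q32) alone gives q32 = 1.
That conflicts with the unit clause (q32').
Both values of q11 lead to a conflict.
No assignment satisfies every clause.

Unsatisfiable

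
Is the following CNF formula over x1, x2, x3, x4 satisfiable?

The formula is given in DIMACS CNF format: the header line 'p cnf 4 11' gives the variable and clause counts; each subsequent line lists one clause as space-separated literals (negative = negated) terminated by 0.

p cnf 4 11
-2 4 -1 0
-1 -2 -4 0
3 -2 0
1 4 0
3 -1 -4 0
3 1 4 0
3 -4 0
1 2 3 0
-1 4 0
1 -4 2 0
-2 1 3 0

Yes, satisfiable

Branch on x3: set x3 = True.
Branch on x1: set x1 = True.
Unit clause (x4) forces x4 = True.
Unit clause (¬x2) forces x2 = False.
This assignment satisfies each clause.
A satisfying assignment: x1: True; x2: False; x3: True; x4: True.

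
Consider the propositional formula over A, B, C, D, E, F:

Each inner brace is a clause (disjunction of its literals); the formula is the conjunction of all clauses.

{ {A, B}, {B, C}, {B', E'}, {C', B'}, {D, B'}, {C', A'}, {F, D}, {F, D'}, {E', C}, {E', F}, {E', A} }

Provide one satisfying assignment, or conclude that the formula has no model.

Try A = 1.
From the singleton clause (C'), C = 0.
From the singleton clause (B), B = 1.
From the singleton clause (E'), E = 0.
From the singleton clause (D), D = 1.
From the singleton clause (F), F = 1.
Every clause now holds.

A=1, B=1, C=0, D=1, E=0, F=1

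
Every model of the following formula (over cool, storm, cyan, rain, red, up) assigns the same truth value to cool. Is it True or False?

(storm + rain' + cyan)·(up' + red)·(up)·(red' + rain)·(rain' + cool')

False

Suppose cool = 1.
From the singleton clause (up), up = 1.
From the singleton clause (red), red = 1.
From the singleton clause (rain), rain = 1.
Now (rain') is unsatisfied and unit — conflict.
So every satisfying assignment has cool = False.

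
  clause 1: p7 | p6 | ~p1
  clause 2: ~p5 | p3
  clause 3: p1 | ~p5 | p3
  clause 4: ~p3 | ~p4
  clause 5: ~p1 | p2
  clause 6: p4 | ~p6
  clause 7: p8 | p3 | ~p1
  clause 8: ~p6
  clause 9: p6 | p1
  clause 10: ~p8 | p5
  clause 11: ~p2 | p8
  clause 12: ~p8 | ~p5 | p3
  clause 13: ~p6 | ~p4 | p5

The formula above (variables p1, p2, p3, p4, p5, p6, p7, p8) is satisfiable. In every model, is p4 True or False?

False

Suppose p4 = 1.
(~p3) alone gives p3 = 0.
(~p5) alone gives p5 = 0.
(~p6) alone gives p6 = 0.
(p1) alone gives p1 = 1.
(p7) alone gives p7 = 1.
(p2) alone gives p2 = 1.
(p8) alone gives p8 = 1.
That conflicts with the unit clause (~p8).
So every satisfying assignment has p4 = False.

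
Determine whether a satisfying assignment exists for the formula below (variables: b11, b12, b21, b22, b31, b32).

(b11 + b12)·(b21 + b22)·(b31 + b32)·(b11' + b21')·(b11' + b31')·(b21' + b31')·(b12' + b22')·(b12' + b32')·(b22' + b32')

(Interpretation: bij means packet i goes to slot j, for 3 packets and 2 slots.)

Case b11 = 1:
The clause (b21') is unit, so b21 = 0.
The clause (b22) is unit, so b22 = 1.
The clause (b31') is unit, so b31 = 0.
The clause (b32) is unit, so b32 = 1.
But (b32') is also a unit clause — contradiction.
Backtrack on b11: now try b11 = 0.
The clause (b12) is unit, so b12 = 1.
The clause (b22') is unit, so b22 = 0.
The clause (b21) is unit, so b21 = 1.
The clause (b31') is unit, so b31 = 0.
The clause (b32) is unit, so b32 = 1.
But (b32') is also a unit clause — contradiction.
Either choice for b11 ends in contradiction.
No assignment satisfies every clause.

No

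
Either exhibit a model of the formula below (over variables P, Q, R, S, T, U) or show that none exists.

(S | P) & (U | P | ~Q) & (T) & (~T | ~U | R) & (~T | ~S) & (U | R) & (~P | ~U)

P: 1, Q: 0, R: 1, S: 0, T: 1, U: 0

The clause (T) is unit, so T = 1.
The clause (~S) is unit, so S = 0.
The clause (P) is unit, so P = 1.
The clause (~U) is unit, so U = 0.
The clause (R) is unit, so R = 1.
Every clause is now satisfied; Q is unconstrained.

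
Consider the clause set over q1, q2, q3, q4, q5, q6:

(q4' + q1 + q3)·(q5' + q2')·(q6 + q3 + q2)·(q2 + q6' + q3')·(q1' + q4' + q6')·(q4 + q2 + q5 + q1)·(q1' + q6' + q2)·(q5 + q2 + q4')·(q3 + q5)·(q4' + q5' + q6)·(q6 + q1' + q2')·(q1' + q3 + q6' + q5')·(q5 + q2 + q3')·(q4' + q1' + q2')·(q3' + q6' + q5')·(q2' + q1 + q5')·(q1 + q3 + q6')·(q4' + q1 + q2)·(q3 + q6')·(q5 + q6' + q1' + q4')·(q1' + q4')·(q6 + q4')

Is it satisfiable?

Case q5 = 1:
The clause (q2') is unit, so q2 = 0.
Case q6 = 0:
The clause (q3) is unit, so q3 = 1.
The clause (q4') is unit, so q4 = 0.
No clause remains; q1 is free.
A satisfying assignment: q1=1,  q2=0,  q3=1,  q4=0,  q5=1,  q6=0.

Yes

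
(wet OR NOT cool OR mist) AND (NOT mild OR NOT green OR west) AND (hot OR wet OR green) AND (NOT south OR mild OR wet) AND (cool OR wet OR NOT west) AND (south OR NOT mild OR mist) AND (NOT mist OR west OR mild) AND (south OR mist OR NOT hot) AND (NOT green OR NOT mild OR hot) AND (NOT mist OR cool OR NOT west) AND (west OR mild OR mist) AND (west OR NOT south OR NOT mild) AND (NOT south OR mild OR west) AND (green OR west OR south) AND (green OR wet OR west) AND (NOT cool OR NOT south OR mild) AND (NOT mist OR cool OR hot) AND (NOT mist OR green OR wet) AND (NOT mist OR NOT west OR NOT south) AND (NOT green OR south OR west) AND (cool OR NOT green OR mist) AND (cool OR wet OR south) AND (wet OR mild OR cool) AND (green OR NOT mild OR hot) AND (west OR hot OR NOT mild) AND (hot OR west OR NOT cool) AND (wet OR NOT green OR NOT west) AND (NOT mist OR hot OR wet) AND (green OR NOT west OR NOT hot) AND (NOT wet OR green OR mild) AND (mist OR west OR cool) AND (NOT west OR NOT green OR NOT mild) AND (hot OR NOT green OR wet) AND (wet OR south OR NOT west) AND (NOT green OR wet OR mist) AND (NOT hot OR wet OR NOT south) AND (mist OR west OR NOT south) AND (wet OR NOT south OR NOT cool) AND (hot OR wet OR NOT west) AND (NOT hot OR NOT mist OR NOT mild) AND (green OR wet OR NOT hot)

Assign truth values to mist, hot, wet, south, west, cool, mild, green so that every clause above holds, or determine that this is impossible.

Suppose wet = true.
Suppose green = true.
Suppose mild = false.
Suppose mist = false.
The clause (west) is unit, so west = true.
The clause (cool) is unit, so cool = true.
The clause (NOT south) is unit, so south = false.
The clause (NOT hot) is unit, so hot = false.
All clauses are satisfied.

mist: false,  hot: false,  wet: true,  south: false,  west: true,  cool: true,  mild: false,  green: true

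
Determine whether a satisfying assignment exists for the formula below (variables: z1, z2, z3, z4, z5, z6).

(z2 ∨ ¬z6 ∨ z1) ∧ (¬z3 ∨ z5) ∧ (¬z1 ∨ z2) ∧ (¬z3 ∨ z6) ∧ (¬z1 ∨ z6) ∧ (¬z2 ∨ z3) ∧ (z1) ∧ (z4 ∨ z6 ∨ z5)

Satisfiable

From the singleton clause (z1), z1 = True.
From the singleton clause (z2), z2 = True.
From the singleton clause (z6), z6 = True.
From the singleton clause (z3), z3 = True.
From the singleton clause (z5), z5 = True.
No clause remains; z4 is free.
A satisfying assignment: z1=True,  z2=True,  z3=True,  z4=True,  z5=True,  z6=True.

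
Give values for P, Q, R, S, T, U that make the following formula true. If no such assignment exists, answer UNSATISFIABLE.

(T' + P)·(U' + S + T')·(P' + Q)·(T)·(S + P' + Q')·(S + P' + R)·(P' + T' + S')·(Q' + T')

The clause (T) is unit, so T = 1.
The clause (P) is unit, so P = 1.
The clause (Q) is unit, so Q = 1.
That conflicts with the unit clause (Q').

UNSATISFIABLE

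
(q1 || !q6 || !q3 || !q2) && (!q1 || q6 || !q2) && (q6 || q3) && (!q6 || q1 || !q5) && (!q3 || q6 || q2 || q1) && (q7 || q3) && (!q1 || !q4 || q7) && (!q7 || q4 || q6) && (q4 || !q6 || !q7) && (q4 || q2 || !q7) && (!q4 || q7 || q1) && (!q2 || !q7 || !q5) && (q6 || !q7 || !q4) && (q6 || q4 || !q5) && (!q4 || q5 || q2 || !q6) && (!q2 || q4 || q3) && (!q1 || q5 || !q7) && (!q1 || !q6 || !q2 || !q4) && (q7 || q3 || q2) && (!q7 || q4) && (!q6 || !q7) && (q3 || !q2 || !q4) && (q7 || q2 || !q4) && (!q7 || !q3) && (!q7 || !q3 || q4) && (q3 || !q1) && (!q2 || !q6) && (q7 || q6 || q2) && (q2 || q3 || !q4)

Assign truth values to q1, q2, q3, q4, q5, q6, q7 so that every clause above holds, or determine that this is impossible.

q1 ↦ false; q2 ↦ true; q3 ↦ true; q4 ↦ false; q5 ↦ false; q6 ↦ false; q7 ↦ false

Try q6 = false.
(q3) alone gives q3 = true.
(!q7) alone gives q7 = false.
(q2) alone gives q2 = true.
(!q1) alone gives q1 = false.
(!q4) alone gives q4 = false.
(!q5) alone gives q5 = false.
This assignment satisfies each clause.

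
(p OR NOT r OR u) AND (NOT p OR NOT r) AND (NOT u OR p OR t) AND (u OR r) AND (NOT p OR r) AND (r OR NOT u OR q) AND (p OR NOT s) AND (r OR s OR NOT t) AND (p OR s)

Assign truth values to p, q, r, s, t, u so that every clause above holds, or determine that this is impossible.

UNSATISFIABLE

Suppose p = false.
From the singleton clause (NOT s), s = false.
That conflicts with the unit clause (s).
Undo p and try p = true.
From the singleton clause (NOT r), r = false.
That conflicts with the unit clause (r).
Both values of p lead to a conflict.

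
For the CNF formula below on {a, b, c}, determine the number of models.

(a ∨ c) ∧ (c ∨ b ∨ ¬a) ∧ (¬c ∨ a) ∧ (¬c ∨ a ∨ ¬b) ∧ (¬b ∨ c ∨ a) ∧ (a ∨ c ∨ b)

3

There are 2^3 = 8 truth assignments over (a, b, c).
Check each against the 6 clauses (columns in the order a, b, c):
  F F F  ✗ fails (a ∨ c)
  F F T  ✗ fails (¬c ∨ a)
  F T F  ✗ fails (a ∨ c)
  F T T  ✗ fails (¬c ∨ a)
  T F F  ✗ fails (c ∨ b ∨ ¬a)
  T F T  ✓ satisfies all
  T T F  ✓ satisfies all
  T T T  ✓ satisfies all
3 of the 8 rows are models.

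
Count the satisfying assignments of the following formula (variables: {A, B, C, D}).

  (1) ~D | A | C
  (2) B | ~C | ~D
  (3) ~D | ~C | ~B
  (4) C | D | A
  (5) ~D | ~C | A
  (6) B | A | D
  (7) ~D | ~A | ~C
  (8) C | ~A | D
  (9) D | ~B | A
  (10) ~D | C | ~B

3

There are 2^4 = 16 truth assignments over (A, B, C, D).
Check each against the 10 clauses (columns in the order A, B, C, D):
  F F F F  ✗ fails (C | D | A)
  F F F T  ✗ fails (~D | A | C)
  F F T F  ✗ fails (B | A | D)
  F F T T  ✗ fails (B | ~C | ~D)
  F T F F  ✗ fails (C | D | A)
  F T F T  ✗ fails (~D | A | C)
  F T T F  ✗ fails (D | ~B | A)
  F T T T  ✗ fails (~D | ~C | ~B)
  T F F F  ✗ fails (C | ~A | D)
  T F F T  ✓ satisfies all
  T F T F  ✓ satisfies all
  T F T T  ✗ fails (B | ~C | ~D)
  T T F F  ✗ fails (C | ~A | D)
  T T F T  ✗ fails (~D | C | ~B)
  T T T F  ✓ satisfies all
  T T T T  ✗ fails (~D | ~C | ~B)
3 of the 16 rows are models.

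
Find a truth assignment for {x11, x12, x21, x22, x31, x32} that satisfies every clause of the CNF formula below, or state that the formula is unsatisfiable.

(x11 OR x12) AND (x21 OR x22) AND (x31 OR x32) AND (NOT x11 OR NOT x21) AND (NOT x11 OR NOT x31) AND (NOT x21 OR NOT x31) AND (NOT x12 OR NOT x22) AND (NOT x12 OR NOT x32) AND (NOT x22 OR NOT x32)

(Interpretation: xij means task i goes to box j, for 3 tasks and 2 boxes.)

UNSATISFIABLE

Suppose x11 = true.
(NOT x21) alone gives x21 = false.
(x22) alone gives x22 = true.
(NOT x31) alone gives x31 = false.
(x32) alone gives x32 = true.
Now (NOT x32) is unsatisfied and unit — conflict.
So x11 must be the other value — set x11 = false.
(x12) alone gives x12 = true.
(NOT x22) alone gives x22 = false.
(x21) alone gives x21 = true.
(NOT x31) alone gives x31 = false.
(x32) alone gives x32 = true.
Now (NOT x32) is unsatisfied and unit — conflict.
Either choice for x11 ends in contradiction.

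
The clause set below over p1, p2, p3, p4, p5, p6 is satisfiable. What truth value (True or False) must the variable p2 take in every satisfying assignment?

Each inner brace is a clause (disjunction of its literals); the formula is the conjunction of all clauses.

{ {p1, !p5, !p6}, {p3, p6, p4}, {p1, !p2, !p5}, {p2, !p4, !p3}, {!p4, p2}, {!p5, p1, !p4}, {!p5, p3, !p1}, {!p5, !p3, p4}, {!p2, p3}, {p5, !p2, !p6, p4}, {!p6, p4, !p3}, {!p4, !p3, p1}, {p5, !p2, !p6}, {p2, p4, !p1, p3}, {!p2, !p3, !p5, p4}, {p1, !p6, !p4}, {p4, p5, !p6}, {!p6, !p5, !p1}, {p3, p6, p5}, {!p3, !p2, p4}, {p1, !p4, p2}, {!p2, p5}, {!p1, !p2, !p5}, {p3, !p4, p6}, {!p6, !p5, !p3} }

False

Suppose p2 = true.
Unit clause (p3) forces p3 = true.
Unit clause (p4) forces p4 = true.
Unit clause (p1) forces p1 = true.
Unit clause (p5) forces p5 = true.
That conflicts with the unit clause (!p5).
So every satisfying assignment has p2 = False.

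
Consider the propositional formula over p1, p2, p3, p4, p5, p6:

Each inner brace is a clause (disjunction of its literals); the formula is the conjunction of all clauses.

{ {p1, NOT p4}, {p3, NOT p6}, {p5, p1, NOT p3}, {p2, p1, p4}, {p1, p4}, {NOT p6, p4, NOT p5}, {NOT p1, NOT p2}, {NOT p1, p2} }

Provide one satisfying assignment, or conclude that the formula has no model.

UNSATISFIABLE

Suppose p1 = true.
The clause (NOT p2) is unit, so p2 = false.
Now (p2) is unsatisfied and unit — conflict.
So p1 must be the other value — set p1 = false.
The clause (NOT p4) is unit, so p4 = false.
Now (p4) is unsatisfied and unit — conflict.
Either choice for p1 ends in contradiction.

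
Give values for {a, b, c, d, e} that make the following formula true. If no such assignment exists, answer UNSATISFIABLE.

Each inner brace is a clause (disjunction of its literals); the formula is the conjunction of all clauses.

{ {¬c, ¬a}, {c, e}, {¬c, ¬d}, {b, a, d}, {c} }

Unit clause (c) forces c = True.
Unit clause (¬a) forces a = False.
Unit clause (¬d) forces d = False.
Unit clause (b) forces b = True.
All clauses hold; e can take either value.

a: False,  b: True,  c: True,  d: False,  e: True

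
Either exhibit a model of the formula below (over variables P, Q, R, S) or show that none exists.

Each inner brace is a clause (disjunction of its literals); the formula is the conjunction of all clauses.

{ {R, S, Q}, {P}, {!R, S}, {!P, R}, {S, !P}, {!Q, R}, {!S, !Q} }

From the singleton clause (P), P = true.
From the singleton clause (R), R = true.
From the singleton clause (S), S = true.
From the singleton clause (!Q), Q = false.
Every clause now holds.

P=true; Q=false; R=true; S=true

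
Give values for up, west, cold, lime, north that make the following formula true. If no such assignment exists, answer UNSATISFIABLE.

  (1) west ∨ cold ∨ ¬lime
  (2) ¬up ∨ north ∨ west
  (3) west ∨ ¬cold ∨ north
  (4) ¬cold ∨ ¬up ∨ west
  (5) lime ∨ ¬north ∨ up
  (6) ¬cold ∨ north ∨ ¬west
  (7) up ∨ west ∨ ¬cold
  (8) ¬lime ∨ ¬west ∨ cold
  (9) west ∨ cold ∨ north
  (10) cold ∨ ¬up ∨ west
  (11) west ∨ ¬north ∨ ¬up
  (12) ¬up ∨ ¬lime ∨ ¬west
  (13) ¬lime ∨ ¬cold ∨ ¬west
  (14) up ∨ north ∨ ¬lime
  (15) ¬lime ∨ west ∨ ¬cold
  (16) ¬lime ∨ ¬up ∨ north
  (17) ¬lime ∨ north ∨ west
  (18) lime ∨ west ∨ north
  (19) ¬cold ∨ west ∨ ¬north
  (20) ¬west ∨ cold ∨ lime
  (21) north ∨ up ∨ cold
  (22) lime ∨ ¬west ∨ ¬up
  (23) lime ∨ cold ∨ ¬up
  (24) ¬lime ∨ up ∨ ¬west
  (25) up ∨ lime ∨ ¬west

UNSATISFIABLE

Try west = True.
Try cold = False.
From the singleton clause (¬lime), lime = False.
That conflicts with the unit clause (lime).
Backtrack on cold: now try cold = True.
From the singleton clause (north), north = True.
From the singleton clause (¬lime), lime = False.
From the singleton clause (up), up = True.
That conflicts with the unit clause (¬up).
Neither cold = True nor cold = False works.
Backtrack on west: now try west = False.
Try cold = True.
From the singleton clause (north), north = True.
That conflicts with the unit clause (¬north).
Backtrack on cold: now try cold = False.
From the singleton clause (¬lime), lime = False.
From the singleton clause (north), north = True.
From the singleton clause (up), up = True.
That conflicts with the unit clause (¬up).
Neither cold = True nor cold = False works.
Neither west = True nor west = False works.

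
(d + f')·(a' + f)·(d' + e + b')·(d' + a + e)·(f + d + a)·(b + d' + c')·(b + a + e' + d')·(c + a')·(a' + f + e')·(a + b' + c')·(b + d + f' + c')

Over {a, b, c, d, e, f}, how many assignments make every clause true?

There are 2^6 = 64 truth assignments over (a, b, c, d, e, f).
Split on e. With e = 1, the clauses containing e are satisfied and e' drops from the rest; 3 of the 2^5 = 32 assignments to the other variables satisfy what remains.
With e = 0, by the same count on the reduced clause set, 0 assignments work.
(One model: a=F, b=T, c=F, d=T, e=T, f=F.)
Total: 3 + 0 = 3.

3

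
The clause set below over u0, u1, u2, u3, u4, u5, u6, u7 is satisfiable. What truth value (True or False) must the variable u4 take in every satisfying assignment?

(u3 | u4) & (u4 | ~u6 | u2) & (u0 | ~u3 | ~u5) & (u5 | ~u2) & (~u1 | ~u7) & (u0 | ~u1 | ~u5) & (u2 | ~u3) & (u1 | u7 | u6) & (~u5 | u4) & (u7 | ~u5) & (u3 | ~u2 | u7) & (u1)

True

Suppose u4 = 0.
From the singleton clause (u3), u3 = 1.
From the singleton clause (u2), u2 = 1.
From the singleton clause (u5), u5 = 1.
Now (~u5) is unsatisfied and unit — conflict.
So every satisfying assignment has u4 = True.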